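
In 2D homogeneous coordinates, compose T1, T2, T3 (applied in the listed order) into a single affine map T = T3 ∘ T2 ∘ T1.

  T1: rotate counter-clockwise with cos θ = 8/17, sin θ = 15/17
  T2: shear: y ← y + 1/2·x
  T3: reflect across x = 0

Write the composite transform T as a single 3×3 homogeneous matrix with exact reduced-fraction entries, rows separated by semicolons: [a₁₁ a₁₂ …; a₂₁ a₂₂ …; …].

T = [-8/17 15/17 0; 19/17 1/34 0; 0 0 1]

T1 = [8/17 -15/17 0; 15/17 8/17 0; 0 0 1]
T2·T1 = [8/17 -15/17 0; 19/17 1/34 0; 0 0 1]
T3·…·T1 = [-8/17 15/17 0; 19/17 1/34 0; 0 0 1]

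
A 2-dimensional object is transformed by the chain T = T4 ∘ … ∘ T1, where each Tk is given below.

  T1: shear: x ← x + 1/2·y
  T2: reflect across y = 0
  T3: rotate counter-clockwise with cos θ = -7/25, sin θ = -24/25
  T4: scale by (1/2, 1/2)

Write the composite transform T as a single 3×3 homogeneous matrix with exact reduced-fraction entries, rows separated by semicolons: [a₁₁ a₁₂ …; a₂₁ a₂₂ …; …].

T1 = [1 1/2 0; 0 1 0; 0 0 1]
T2·T1 = [1 1/2 0; 0 -1 0; 0 0 1]
T3·…·T1 = [-7/25 -11/10 0; -24/25 -1/5 0; 0 0 1]
T4·…·T1 = [-7/50 -11/20 0; -12/25 -1/10 0; 0 0 1]

T = [-7/50 -11/20 0; -12/25 -1/10 0; 0 0 1]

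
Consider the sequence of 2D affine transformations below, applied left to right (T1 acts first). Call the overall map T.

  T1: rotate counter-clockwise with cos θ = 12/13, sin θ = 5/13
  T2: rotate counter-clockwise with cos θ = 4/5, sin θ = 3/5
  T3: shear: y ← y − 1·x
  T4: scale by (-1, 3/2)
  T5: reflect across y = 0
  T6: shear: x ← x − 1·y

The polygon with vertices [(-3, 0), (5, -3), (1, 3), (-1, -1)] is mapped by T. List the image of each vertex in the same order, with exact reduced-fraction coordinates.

T1 rotate counter-clockwise with cos θ = 12/13, sin θ = 5/13: (-3, 0) → (-36/13, -15/13); (5, -3) → (75/13, -11/13); (1, 3) → (-3/13, 41/13); (-1, -1) → (-7/13, -17/13)
T2 rotate counter-clockwise with cos θ = 4/5, sin θ = 3/5: (-36/13, -15/13) → (-99/65, -168/65); (75/13, -11/13) → (333/65, 181/65); (-3/13, 41/13) → (-27/13, 31/13); (-7/13, -17/13) → (23/65, -89/65)
T3 shear: y ← y − 1·x: (-99/65, -168/65) → (-99/65, -69/65); (333/65, 181/65) → (333/65, -152/65); (-27/13, 31/13) → (-27/13, 58/13); (23/65, -89/65) → (23/65, -112/65)
T4 scale by (-1, 3/2): (-99/65, -69/65) → (99/65, -207/130); (333/65, -152/65) → (-333/65, -228/65); (-27/13, 58/13) → (27/13, 87/13); (23/65, -112/65) → (-23/65, -168/65)
T5 reflect across y = 0: (99/65, -207/130) → (99/65, 207/130); (-333/65, -228/65) → (-333/65, 228/65); (27/13, 87/13) → (27/13, -87/13); (-23/65, -168/65) → (-23/65, 168/65)
T6 shear: x ← x − 1·y: (99/65, 207/130) → (-9/130, 207/130); (-333/65, 228/65) → (-561/65, 228/65); (27/13, -87/13) → (114/13, -87/13); (-23/65, 168/65) → (-191/65, 168/65)

image vertices: (-9/130, 207/130), (-561/65, 228/65), (114/13, -87/13), (-191/65, 168/65)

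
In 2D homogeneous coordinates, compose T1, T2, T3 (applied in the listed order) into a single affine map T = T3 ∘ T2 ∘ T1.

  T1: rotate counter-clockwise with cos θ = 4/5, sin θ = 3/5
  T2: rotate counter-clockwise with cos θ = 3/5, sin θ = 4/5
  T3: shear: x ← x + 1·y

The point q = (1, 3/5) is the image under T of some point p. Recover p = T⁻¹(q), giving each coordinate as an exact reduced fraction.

p = (3/5, -2/5)

T1 = [4/5 -3/5 0; 3/5 4/5 0; 0 0 1]
T2·T1 = [0 -1 0; 1 0 0; 0 0 1]
T3·…·T1 = [1 -1 0; 1 0 0; 0 0 1]
det M = 1; M⁻¹ = [0 1 0; -1 1 0; 0 0 1]
M⁻¹ · (1, 3/5)ᵀ = (3/5, -2/5)ᵀ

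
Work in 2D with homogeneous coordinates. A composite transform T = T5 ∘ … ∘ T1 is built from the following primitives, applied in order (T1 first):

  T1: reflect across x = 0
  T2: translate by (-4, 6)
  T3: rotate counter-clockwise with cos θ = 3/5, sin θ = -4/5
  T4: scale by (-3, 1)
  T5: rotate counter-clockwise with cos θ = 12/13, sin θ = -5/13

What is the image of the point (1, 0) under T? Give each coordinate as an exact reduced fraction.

T(p) = (-134/65, 591/65)

T1 reflect across x = 0: (1, 0) → (-1, 0)
T2 translate by (-4, 6): (-1, 0) → (-5, 6)
T3 rotate counter-clockwise with cos θ = 3/5, sin θ = -4/5: (-5, 6) → (9/5, 38/5)
T4 scale by (-3, 1): (9/5, 38/5) → (-27/5, 38/5)
T5 rotate counter-clockwise with cos θ = 12/13, sin θ = -5/13: (-27/5, 38/5) → (-134/65, 591/65)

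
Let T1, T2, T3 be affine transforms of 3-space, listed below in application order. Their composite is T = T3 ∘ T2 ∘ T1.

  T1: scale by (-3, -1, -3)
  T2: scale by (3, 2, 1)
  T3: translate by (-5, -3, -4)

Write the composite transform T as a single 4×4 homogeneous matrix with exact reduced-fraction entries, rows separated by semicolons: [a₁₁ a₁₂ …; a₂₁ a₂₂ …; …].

T = [-9 0 0 -5; 0 -2 0 -3; 0 0 -3 -4; 0 0 0 1]

T1 = [-3 0 0 0; 0 -1 0 0; 0 0 -3 0; 0 0 0 1]
T2·T1 = [-9 0 0 0; 0 -2 0 0; 0 0 -3 0; 0 0 0 1]
T3·…·T1 = [-9 0 0 -5; 0 -2 0 -3; 0 0 -3 -4; 0 0 0 1]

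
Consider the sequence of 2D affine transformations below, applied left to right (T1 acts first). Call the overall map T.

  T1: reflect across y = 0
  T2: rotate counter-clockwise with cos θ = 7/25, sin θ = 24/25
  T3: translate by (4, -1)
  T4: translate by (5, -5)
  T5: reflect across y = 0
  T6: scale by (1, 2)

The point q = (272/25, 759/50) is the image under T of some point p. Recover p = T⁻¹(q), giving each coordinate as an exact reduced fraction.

T1 = [1 0 0; 0 -1 0; 0 0 1]
T2·T1 = [7/25 24/25 0; 24/25 -7/25 0; 0 0 1]
T3·…·T1 = [7/25 24/25 4; 24/25 -7/25 -1; 0 0 1]
T4·…·T1 = [7/25 24/25 9; 24/25 -7/25 -6; 0 0 1]
T5·…·T1 = [7/25 24/25 9; -24/25 7/25 6; 0 0 1]
T6·…·T1 = [7/25 24/25 9; -48/25 14/25 12; 0 0 1]
det M = 2; M⁻¹ = [7/25 -12/25 81/25; 24/25 7/50 -258/25; 0 0 1]
M⁻¹ · (272/25, 759/50)ᵀ = (-1, 9/4)ᵀ

p = (-1, 9/4)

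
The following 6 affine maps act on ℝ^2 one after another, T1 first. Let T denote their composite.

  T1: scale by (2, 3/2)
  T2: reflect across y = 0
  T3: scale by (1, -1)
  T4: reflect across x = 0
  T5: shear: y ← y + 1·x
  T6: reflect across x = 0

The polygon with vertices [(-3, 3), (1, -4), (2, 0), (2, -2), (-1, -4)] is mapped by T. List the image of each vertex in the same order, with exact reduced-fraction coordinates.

image vertices: (-6, 21/2), (2, -8), (4, -4), (4, -7), (-2, -4)

T1 scale by (2, 3/2): (-3, 3) → (-6, 9/2); (1, -4) → (2, -6); (2, 0) → (4, 0); (2, -2) → (4, -3); (-1, -4) → (-2, -6)
T2 reflect across y = 0: (-6, 9/2) → (-6, -9/2); (2, -6) → (2, 6); (4, 0) → (4, 0); (4, -3) → (4, 3); (-2, -6) → (-2, 6)
T3 scale by (1, -1): (-6, -9/2) → (-6, 9/2); (2, 6) → (2, -6); (4, 0) → (4, 0); (4, 3) → (4, -3); (-2, 6) → (-2, -6)
T4 reflect across x = 0: (-6, 9/2) → (6, 9/2); (2, -6) → (-2, -6); (4, 0) → (-4, 0); (4, -3) → (-4, -3); (-2, -6) → (2, -6)
T5 shear: y ← y + 1·x: (6, 9/2) → (6, 21/2); (-2, -6) → (-2, -8); (-4, 0) → (-4, -4); (-4, -3) → (-4, -7); (2, -6) → (2, -4)
T6 reflect across x = 0: (6, 21/2) → (-6, 21/2); (-2, -8) → (2, -8); (-4, -4) → (4, -4); (-4, -7) → (4, -7); (2, -4) → (-2, -4)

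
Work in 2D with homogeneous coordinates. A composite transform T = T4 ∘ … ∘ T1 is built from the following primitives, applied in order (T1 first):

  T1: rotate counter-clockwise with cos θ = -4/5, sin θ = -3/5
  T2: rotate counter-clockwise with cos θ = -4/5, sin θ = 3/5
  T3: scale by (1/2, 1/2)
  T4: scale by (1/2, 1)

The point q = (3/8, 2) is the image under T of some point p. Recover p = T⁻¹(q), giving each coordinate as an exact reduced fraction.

p = (3/2, 4)

T1 = [-4/5 3/5 0; -3/5 -4/5 0; 0 0 1]
T2·T1 = [1 0 0; 0 1 0; 0 0 1]
T3·…·T1 = [1/2 0 0; 0 1/2 0; 0 0 1]
T4·…·T1 = [1/4 0 0; 0 1/2 0; 0 0 1]
det M = 1/8; M⁻¹ = [4 0 0; 0 2 0; 0 0 1]
M⁻¹ · (3/8, 2)ᵀ = (3/2, 4)ᵀ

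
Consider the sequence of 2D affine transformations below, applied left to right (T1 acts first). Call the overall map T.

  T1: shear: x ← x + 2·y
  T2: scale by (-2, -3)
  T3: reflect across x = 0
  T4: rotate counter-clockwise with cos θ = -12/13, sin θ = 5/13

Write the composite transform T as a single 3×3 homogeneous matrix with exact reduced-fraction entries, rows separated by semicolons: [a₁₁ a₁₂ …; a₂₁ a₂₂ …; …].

T = [-24/13 -33/13 0; 10/13 56/13 0; 0 0 1]

T1 = [1 2 0; 0 1 0; 0 0 1]
T2·T1 = [-2 -4 0; 0 -3 0; 0 0 1]
T3·…·T1 = [2 4 0; 0 -3 0; 0 0 1]
T4·…·T1 = [-24/13 -33/13 0; 10/13 56/13 0; 0 0 1]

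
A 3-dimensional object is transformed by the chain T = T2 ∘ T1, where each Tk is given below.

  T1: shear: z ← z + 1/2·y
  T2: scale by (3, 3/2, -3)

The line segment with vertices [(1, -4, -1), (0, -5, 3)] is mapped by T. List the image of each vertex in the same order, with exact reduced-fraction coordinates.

T1 shear: z ← z + 1/2·y: (1, -4, -1) → (1, -4, -3); (0, -5, 3) → (0, -5, 1/2)
T2 scale by (3, 3/2, -3): (1, -4, -3) → (3, -6, 9); (0, -5, 1/2) → (0, -15/2, -3/2)

image vertices: (3, -6, 9), (0, -15/2, -3/2)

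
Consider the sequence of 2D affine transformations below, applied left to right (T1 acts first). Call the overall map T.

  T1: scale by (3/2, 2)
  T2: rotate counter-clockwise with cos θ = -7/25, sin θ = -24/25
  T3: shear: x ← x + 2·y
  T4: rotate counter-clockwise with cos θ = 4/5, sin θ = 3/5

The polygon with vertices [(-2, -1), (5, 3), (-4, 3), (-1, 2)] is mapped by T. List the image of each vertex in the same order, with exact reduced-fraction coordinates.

T1 scale by (3/2, 2): (-2, -1) → (-3, -2); (5, 3) → (15/2, 6); (-4, 3) → (-6, 6); (-1, 2) → (-3/2, 4)
T2 rotate counter-clockwise with cos θ = -7/25, sin θ = -24/25: (-3, -2) → (-27/25, 86/25); (15/2, 6) → (183/50, -222/25); (-6, 6) → (186/25, 102/25); (-3/2, 4) → (213/50, 8/25)
T3 shear: x ← x + 2·y: (-27/25, 86/25) → (29/5, 86/25); (183/50, -222/25) → (-141/10, -222/25); (186/25, 102/25) → (78/5, 102/25); (213/50, 8/25) → (49/10, 8/25)
T4 rotate counter-clockwise with cos θ = 4/5, sin θ = 3/5: (29/5, 86/25) → (322/125, 779/125); (-141/10, -222/25) → (-744/125, -3891/250); (78/5, 102/25) → (1254/125, 1578/125); (49/10, 8/25) → (466/125, 799/250)

image vertices: (322/125, 779/125), (-744/125, -3891/250), (1254/125, 1578/125), (466/125, 799/250)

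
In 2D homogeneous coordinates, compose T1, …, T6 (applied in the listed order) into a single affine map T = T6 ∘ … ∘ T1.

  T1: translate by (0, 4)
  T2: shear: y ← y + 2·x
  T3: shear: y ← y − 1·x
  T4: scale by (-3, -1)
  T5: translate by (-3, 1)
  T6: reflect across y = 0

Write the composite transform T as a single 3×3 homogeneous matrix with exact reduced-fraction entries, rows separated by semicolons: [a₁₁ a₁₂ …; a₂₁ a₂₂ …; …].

T1 = [1 0 0; 0 1 4; 0 0 1]
T2·T1 = [1 0 0; 2 1 4; 0 0 1]
T3·…·T1 = [1 0 0; 1 1 4; 0 0 1]
T4·…·T1 = [-3 0 0; -1 -1 -4; 0 0 1]
T5·…·T1 = [-3 0 -3; -1 -1 -3; 0 0 1]
T6·…·T1 = [-3 0 -3; 1 1 3; 0 0 1]

T = [-3 0 -3; 1 1 3; 0 0 1]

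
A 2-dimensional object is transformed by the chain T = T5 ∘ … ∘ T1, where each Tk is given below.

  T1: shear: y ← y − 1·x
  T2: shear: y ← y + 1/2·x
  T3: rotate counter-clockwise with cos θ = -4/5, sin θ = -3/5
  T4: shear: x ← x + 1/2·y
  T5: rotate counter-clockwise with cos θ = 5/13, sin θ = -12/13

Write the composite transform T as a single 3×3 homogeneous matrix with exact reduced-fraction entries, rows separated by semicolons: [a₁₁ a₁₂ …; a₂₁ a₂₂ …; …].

T1 = [1 0 0; -1 1 0; 0 0 1]
T2·T1 = [1 0 0; -1/2 1 0; 0 0 1]
T3·…·T1 = [-11/10 3/5 0; -1/5 -4/5 0; 0 0 1]
T4·…·T1 = [-6/5 1/5 0; -1/5 -4/5 0; 0 0 1]
T5·…·T1 = [-42/65 -43/65 0; 67/65 -32/65 0; 0 0 1]

T = [-42/65 -43/65 0; 67/65 -32/65 0; 0 0 1]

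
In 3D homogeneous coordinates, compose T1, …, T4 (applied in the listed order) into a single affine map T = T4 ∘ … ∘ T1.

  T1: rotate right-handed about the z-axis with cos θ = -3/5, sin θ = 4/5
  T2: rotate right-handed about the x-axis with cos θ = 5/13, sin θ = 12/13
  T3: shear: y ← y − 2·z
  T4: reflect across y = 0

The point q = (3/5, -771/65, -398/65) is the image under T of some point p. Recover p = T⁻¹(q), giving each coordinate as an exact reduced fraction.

p = (-5, 3, -2)

T1 = [-3/5 -4/5 0 0; 4/5 -3/5 0 0; 0 0 1 0; 0 0 0 1]
T2·T1 = [-3/5 -4/5 0 0; 4/13 -3/13 -12/13 0; 48/65 -36/65 5/13 0; 0 0 0 1]
T3·…·T1 = [-3/5 -4/5 0 0; -76/65 57/65 -22/13 0; 48/65 -36/65 5/13 0; 0 0 0 1]
T4·…·T1 = [-3/5 -4/5 0 0; 76/65 -57/65 22/13 0; 48/65 -36/65 5/13 0; 0 0 0 1]
det M = -1; M⁻¹ = [-3/5 -4/13 88/65 0; -4/5 3/13 -66/65 0; 0 12/13 -19/13 0; 0 0 0 1]
M⁻¹ · (3/5, -771/65, -398/65)ᵀ = (-5, 3, -2)ᵀ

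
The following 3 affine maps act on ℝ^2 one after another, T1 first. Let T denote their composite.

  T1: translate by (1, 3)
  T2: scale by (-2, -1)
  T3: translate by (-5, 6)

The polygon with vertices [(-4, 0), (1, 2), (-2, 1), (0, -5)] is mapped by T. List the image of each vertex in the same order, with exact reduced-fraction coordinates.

T1 translate by (1, 3): (-4, 0) → (-3, 3); (1, 2) → (2, 5); (-2, 1) → (-1, 4); (0, -5) → (1, -2)
T2 scale by (-2, -1): (-3, 3) → (6, -3); (2, 5) → (-4, -5); (-1, 4) → (2, -4); (1, -2) → (-2, 2)
T3 translate by (-5, 6): (6, -3) → (1, 3); (-4, -5) → (-9, 1); (2, -4) → (-3, 2); (-2, 2) → (-7, 8)

image vertices: (1, 3), (-9, 1), (-3, 2), (-7, 8)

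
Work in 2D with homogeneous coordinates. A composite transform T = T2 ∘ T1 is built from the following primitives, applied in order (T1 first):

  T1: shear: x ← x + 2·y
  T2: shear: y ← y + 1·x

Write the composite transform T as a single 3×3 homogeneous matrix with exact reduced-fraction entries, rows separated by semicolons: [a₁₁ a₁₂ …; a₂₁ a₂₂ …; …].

T = [1 2 0; 1 3 0; 0 0 1]

T1 = [1 2 0; 0 1 0; 0 0 1]
T2·T1 = [1 2 0; 1 3 0; 0 0 1]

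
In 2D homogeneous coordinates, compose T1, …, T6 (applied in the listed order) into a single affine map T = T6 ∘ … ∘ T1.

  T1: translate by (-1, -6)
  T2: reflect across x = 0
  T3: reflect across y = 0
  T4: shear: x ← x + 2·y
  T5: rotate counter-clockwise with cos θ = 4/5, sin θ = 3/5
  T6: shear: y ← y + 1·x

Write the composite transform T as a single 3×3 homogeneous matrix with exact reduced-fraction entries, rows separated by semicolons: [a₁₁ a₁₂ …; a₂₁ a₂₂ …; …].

T = [-4/5 -1 34/5; -7/5 -3 97/5; 0 0 1]

T1 = [1 0 -1; 0 1 -6; 0 0 1]
T2·T1 = [-1 0 1; 0 1 -6; 0 0 1]
T3·…·T1 = [-1 0 1; 0 -1 6; 0 0 1]
T4·…·T1 = [-1 -2 13; 0 -1 6; 0 0 1]
T5·…·T1 = [-4/5 -1 34/5; -3/5 -2 63/5; 0 0 1]
T6·…·T1 = [-4/5 -1 34/5; -7/5 -3 97/5; 0 0 1]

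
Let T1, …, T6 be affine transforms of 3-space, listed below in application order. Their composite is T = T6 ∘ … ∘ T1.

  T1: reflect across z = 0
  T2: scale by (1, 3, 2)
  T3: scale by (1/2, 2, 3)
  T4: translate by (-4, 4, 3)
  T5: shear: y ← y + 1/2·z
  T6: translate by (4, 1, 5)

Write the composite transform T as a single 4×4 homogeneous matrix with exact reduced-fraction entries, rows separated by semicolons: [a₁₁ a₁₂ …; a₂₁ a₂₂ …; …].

T = [1/2 0 0 0; 0 6 -3 13/2; 0 0 -6 8; 0 0 0 1]

T1 = [1 0 0 0; 0 1 0 0; 0 0 -1 0; 0 0 0 1]
T2·T1 = [1 0 0 0; 0 3 0 0; 0 0 -2 0; 0 0 0 1]
T3·…·T1 = [1/2 0 0 0; 0 6 0 0; 0 0 -6 0; 0 0 0 1]
T4·…·T1 = [1/2 0 0 -4; 0 6 0 4; 0 0 -6 3; 0 0 0 1]
T5·…·T1 = [1/2 0 0 -4; 0 6 -3 11/2; 0 0 -6 3; 0 0 0 1]
T6·…·T1 = [1/2 0 0 0; 0 6 -3 13/2; 0 0 -6 8; 0 0 0 1]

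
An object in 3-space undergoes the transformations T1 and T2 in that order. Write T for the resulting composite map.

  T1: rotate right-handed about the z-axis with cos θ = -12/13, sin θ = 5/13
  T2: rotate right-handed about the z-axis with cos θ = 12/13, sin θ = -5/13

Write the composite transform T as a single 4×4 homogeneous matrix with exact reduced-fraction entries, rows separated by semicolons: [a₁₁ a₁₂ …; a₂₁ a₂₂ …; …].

T = [-119/169 -120/169 0 0; 120/169 -119/169 0 0; 0 0 1 0; 0 0 0 1]

T1 = [-12/13 -5/13 0 0; 5/13 -12/13 0 0; 0 0 1 0; 0 0 0 1]
T2·T1 = [-119/169 -120/169 0 0; 120/169 -119/169 0 0; 0 0 1 0; 0 0 0 1]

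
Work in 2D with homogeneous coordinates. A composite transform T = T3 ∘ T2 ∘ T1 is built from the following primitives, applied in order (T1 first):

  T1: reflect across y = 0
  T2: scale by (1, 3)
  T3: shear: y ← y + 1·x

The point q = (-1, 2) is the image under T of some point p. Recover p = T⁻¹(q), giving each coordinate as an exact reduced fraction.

p = (-1, -1)

T1 = [1 0 0; 0 -1 0; 0 0 1]
T2·T1 = [1 0 0; 0 -3 0; 0 0 1]
T3·…·T1 = [1 0 0; 1 -3 0; 0 0 1]
det M = -3; M⁻¹ = [1 0 0; 1/3 -1/3 0; 0 0 1]
M⁻¹ · (-1, 2)ᵀ = (-1, -1)ᵀ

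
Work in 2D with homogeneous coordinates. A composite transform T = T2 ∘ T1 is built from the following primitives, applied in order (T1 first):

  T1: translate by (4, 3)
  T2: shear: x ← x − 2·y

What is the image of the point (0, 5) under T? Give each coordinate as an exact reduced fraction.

T1 translate by (4, 3): (0, 5) → (4, 8)
T2 shear: x ← x − 2·y: (4, 8) → (-12, 8)

T(p) = (-12, 8)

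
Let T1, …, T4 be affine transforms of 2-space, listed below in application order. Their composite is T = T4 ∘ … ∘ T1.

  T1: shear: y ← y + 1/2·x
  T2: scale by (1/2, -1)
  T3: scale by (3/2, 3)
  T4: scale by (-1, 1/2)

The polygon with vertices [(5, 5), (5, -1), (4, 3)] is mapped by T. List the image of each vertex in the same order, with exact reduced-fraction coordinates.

image vertices: (-15/4, -45/4), (-15/4, -9/4), (-3, -15/2)

T1 shear: y ← y + 1/2·x: (5, 5) → (5, 15/2); (5, -1) → (5, 3/2); (4, 3) → (4, 5)
T2 scale by (1/2, -1): (5, 15/2) → (5/2, -15/2); (5, 3/2) → (5/2, -3/2); (4, 5) → (2, -5)
T3 scale by (3/2, 3): (5/2, -15/2) → (15/4, -45/2); (5/2, -3/2) → (15/4, -9/2); (2, -5) → (3, -15)
T4 scale by (-1, 1/2): (15/4, -45/2) → (-15/4, -45/4); (15/4, -9/2) → (-15/4, -9/4); (3, -15) → (-3, -15/2)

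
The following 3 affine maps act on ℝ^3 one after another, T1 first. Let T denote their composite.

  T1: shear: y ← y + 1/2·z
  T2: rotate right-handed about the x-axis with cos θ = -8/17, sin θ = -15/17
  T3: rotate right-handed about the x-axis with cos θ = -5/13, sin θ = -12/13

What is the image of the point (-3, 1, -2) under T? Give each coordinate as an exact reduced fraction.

T1 shear: y ← y + 1/2·z: (-3, 1, -2) → (-3, 0, -2)
T2 rotate right-handed about the x-axis with cos θ = -8/17, sin θ = -15/17: (-3, 0, -2) → (-3, -30/17, 16/17)
T3 rotate right-handed about the x-axis with cos θ = -5/13, sin θ = -12/13: (-3, -30/17, 16/17) → (-3, 342/221, 280/221)

T(p) = (-3, 342/221, 280/221)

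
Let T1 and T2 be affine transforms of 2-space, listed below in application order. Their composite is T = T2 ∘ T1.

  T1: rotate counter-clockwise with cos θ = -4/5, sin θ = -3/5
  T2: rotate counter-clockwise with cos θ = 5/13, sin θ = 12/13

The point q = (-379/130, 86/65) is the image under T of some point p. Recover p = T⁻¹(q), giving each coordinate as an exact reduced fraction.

p = (-2, -5/2)

T1 = [-4/5 3/5 0; -3/5 -4/5 0; 0 0 1]
T2·T1 = [16/65 63/65 0; -63/65 16/65 0; 0 0 1]
det M = 1; M⁻¹ = [16/65 -63/65 0; 63/65 16/65 0; 0 0 1]
M⁻¹ · (-379/130, 86/65)ᵀ = (-2, -5/2)ᵀ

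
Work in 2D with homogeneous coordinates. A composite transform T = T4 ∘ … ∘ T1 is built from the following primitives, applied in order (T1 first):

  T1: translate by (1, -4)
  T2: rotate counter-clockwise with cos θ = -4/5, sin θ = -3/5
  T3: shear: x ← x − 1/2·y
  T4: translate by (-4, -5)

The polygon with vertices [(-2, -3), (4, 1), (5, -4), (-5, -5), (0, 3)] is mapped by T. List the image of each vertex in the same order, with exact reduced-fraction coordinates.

image vertices: (-21/2, 6/5), (-19/2, -28/5), (-15, -11/5), (-11, 23/5), (-11/2, -24/5)

T1 translate by (1, -4): (-2, -3) → (-1, -7); (4, 1) → (5, -3); (5, -4) → (6, -8); (-5, -5) → (-4, -9); (0, 3) → (1, -1)
T2 rotate counter-clockwise with cos θ = -4/5, sin θ = -3/5: (-1, -7) → (-17/5, 31/5); (5, -3) → (-29/5, -3/5); (6, -8) → (-48/5, 14/5); (-4, -9) → (-11/5, 48/5); (1, -1) → (-7/5, 1/5)
T3 shear: x ← x − 1/2·y: (-17/5, 31/5) → (-13/2, 31/5); (-29/5, -3/5) → (-11/2, -3/5); (-48/5, 14/5) → (-11, 14/5); (-11/5, 48/5) → (-7, 48/5); (-7/5, 1/5) → (-3/2, 1/5)
T4 translate by (-4, -5): (-13/2, 31/5) → (-21/2, 6/5); (-11/2, -3/5) → (-19/2, -28/5); (-11, 14/5) → (-15, -11/5); (-7, 48/5) → (-11, 23/5); (-3/2, 1/5) → (-11/2, -24/5)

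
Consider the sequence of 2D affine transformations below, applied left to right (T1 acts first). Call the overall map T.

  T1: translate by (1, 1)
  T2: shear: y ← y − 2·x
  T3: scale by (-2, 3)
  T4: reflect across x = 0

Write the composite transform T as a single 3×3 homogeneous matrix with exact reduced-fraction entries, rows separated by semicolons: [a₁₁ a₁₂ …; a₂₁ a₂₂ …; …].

T1 = [1 0 1; 0 1 1; 0 0 1]
T2·T1 = [1 0 1; -2 1 -1; 0 0 1]
T3·…·T1 = [-2 0 -2; -6 3 -3; 0 0 1]
T4·…·T1 = [2 0 2; -6 3 -3; 0 0 1]

T = [2 0 2; -6 3 -3; 0 0 1]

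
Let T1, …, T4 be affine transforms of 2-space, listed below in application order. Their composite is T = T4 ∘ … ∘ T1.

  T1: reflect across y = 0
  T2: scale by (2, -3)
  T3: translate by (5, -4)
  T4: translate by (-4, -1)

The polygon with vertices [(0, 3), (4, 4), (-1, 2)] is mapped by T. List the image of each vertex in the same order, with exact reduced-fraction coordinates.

image vertices: (1, 4), (9, 7), (-1, 1)

T1 reflect across y = 0: (0, 3) → (0, -3); (4, 4) → (4, -4); (-1, 2) → (-1, -2)
T2 scale by (2, -3): (0, -3) → (0, 9); (4, -4) → (8, 12); (-1, -2) → (-2, 6)
T3 translate by (5, -4): (0, 9) → (5, 5); (8, 12) → (13, 8); (-2, 6) → (3, 2)
T4 translate by (-4, -1): (5, 5) → (1, 4); (13, 8) → (9, 7); (3, 2) → (-1, 1)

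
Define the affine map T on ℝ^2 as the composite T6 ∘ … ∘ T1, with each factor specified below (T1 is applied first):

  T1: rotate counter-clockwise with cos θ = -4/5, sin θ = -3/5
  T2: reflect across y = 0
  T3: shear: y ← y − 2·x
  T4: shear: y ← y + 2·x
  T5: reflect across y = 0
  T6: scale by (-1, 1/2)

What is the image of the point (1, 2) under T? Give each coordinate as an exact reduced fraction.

T1 rotate counter-clockwise with cos θ = -4/5, sin θ = -3/5: (1, 2) → (2/5, -11/5)
T2 reflect across y = 0: (2/5, -11/5) → (2/5, 11/5)
T3 shear: y ← y − 2·x: (2/5, 11/5) → (2/5, 7/5)
T4 shear: y ← y + 2·x: (2/5, 7/5) → (2/5, 11/5)
T5 reflect across y = 0: (2/5, 11/5) → (2/5, -11/5)
T6 scale by (-1, 1/2): (2/5, -11/5) → (-2/5, -11/10)

T(p) = (-2/5, -11/10)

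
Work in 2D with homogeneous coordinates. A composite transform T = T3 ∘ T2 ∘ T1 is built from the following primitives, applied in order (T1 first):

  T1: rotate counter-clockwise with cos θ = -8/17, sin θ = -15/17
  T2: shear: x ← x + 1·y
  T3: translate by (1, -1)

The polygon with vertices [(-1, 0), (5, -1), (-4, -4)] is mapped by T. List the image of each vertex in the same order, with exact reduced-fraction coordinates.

T1 rotate counter-clockwise with cos θ = -8/17, sin θ = -15/17: (-1, 0) → (8/17, 15/17); (5, -1) → (-55/17, -67/17); (-4, -4) → (-28/17, 92/17)
T2 shear: x ← x + 1·y: (8/17, 15/17) → (23/17, 15/17); (-55/17, -67/17) → (-122/17, -67/17); (-28/17, 92/17) → (64/17, 92/17)
T3 translate by (1, -1): (23/17, 15/17) → (40/17, -2/17); (-122/17, -67/17) → (-105/17, -84/17); (64/17, 92/17) → (81/17, 75/17)

image vertices: (40/17, -2/17), (-105/17, -84/17), (81/17, 75/17)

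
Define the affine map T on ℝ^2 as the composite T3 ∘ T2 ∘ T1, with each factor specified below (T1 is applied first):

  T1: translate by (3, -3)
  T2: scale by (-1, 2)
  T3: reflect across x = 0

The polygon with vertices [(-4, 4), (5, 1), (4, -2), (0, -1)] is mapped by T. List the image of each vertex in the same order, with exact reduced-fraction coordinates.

T1 translate by (3, -3): (-4, 4) → (-1, 1); (5, 1) → (8, -2); (4, -2) → (7, -5); (0, -1) → (3, -4)
T2 scale by (-1, 2): (-1, 1) → (1, 2); (8, -2) → (-8, -4); (7, -5) → (-7, -10); (3, -4) → (-3, -8)
T3 reflect across x = 0: (1, 2) → (-1, 2); (-8, -4) → (8, -4); (-7, -10) → (7, -10); (-3, -8) → (3, -8)

image vertices: (-1, 2), (8, -4), (7, -10), (3, -8)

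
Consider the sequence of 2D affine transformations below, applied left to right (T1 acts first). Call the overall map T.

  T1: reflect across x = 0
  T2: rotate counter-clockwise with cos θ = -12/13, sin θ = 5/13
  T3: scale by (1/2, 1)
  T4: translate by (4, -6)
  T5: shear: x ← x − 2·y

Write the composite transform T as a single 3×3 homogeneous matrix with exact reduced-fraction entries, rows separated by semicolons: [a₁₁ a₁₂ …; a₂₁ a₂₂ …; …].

T = [16/13 43/26 16; -5/13 -12/13 -6; 0 0 1]

T1 = [-1 0 0; 0 1 0; 0 0 1]
T2·T1 = [12/13 -5/13 0; -5/13 -12/13 0; 0 0 1]
T3·…·T1 = [6/13 -5/26 0; -5/13 -12/13 0; 0 0 1]
T4·…·T1 = [6/13 -5/26 4; -5/13 -12/13 -6; 0 0 1]
T5·…·T1 = [16/13 43/26 16; -5/13 -12/13 -6; 0 0 1]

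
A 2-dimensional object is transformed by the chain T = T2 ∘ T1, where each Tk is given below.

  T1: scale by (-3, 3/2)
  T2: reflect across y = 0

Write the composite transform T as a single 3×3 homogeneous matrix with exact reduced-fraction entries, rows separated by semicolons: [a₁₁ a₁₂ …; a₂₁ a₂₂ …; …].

T = [-3 0 0; 0 -3/2 0; 0 0 1]

T1 = [-3 0 0; 0 3/2 0; 0 0 1]
T2·T1 = [-3 0 0; 0 -3/2 0; 0 0 1]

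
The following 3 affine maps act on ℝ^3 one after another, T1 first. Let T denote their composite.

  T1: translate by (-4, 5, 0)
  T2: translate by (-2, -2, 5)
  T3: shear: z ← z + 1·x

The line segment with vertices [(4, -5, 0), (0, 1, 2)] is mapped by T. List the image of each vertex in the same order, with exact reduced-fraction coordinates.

image vertices: (-2, -2, 3), (-6, 4, 1)

T1 translate by (-4, 5, 0): (4, -5, 0) → (0, 0, 0); (0, 1, 2) → (-4, 6, 2)
T2 translate by (-2, -2, 5): (0, 0, 0) → (-2, -2, 5); (-4, 6, 2) → (-6, 4, 7)
T3 shear: z ← z + 1·x: (-2, -2, 5) → (-2, -2, 3); (-6, 4, 7) → (-6, 4, 1)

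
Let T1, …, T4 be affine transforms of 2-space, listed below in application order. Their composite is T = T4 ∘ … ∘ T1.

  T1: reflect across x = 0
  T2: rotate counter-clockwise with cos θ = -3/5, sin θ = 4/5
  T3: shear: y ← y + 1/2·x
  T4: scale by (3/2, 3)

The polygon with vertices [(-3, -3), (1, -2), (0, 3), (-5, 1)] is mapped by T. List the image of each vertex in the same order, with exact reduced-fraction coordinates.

image vertices: (9/10, 27/2), (33/10, 9/2), (-18/5, -9), (-57/10, 9/2)

T1 reflect across x = 0: (-3, -3) → (3, -3); (1, -2) → (-1, -2); (0, 3) → (0, 3); (-5, 1) → (5, 1)
T2 rotate counter-clockwise with cos θ = -3/5, sin θ = 4/5: (3, -3) → (3/5, 21/5); (-1, -2) → (11/5, 2/5); (0, 3) → (-12/5, -9/5); (5, 1) → (-19/5, 17/5)
T3 shear: y ← y + 1/2·x: (3/5, 21/5) → (3/5, 9/2); (11/5, 2/5) → (11/5, 3/2); (-12/5, -9/5) → (-12/5, -3); (-19/5, 17/5) → (-19/5, 3/2)
T4 scale by (3/2, 3): (3/5, 9/2) → (9/10, 27/2); (11/5, 3/2) → (33/10, 9/2); (-12/5, -3) → (-18/5, -9); (-19/5, 3/2) → (-57/10, 9/2)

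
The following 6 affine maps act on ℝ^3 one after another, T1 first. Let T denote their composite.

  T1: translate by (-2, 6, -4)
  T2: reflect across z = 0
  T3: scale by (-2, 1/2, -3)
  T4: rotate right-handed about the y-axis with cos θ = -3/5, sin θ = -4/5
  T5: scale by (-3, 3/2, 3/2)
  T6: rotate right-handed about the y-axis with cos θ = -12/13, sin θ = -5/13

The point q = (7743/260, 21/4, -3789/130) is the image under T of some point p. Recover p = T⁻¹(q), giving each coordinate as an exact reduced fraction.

p = (7/4, 1, -3/2)

T1 = [1 0 0 -2; 0 1 0 6; 0 0 1 -4; 0 0 0 1]
T2·T1 = [1 0 0 -2; 0 1 0 6; 0 0 -1 4; 0 0 0 1]
T3·…·T1 = [-2 0 0 4; 0 1/2 0 3; 0 0 3 -12; 0 0 0 1]
T4·…·T1 = [6/5 0 -12/5 36/5; 0 1/2 0 3; -8/5 0 -9/5 52/5; 0 0 0 1]
T5·…·T1 = [-18/5 0 36/5 -108/5; 0 3/4 0 9/2; -12/5 0 -27/10 78/5; 0 0 0 1]
T6·…·T1 = [276/65 0 -729/130 906/65; 0 3/4 0 9/2; 54/65 0 342/65 -1476/65; 0 0 0 1]
det M = 81/4; M⁻¹ = [38/195 0 27/130 2; 0 4/3 0 -6; -2/65 0 92/585 4; 0 0 0 1]
M⁻¹ · (7743/260, 21/4, -3789/130)ᵀ = (7/4, 1, -3/2)ᵀ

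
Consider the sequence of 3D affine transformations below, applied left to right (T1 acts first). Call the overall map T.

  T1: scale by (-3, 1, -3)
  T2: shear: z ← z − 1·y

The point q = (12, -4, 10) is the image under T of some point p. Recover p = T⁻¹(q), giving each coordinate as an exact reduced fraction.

T1 = [-3 0 0 0; 0 1 0 0; 0 0 -3 0; 0 0 0 1]
T2·T1 = [-3 0 0 0; 0 1 0 0; 0 -1 -3 0; 0 0 0 1]
det M = 9; M⁻¹ = [-1/3 0 0 0; 0 1 0 0; 0 -1/3 -1/3 0; 0 0 0 1]
M⁻¹ · (12, -4, 10)ᵀ = (-4, -4, -2)ᵀ

p = (-4, -4, -2)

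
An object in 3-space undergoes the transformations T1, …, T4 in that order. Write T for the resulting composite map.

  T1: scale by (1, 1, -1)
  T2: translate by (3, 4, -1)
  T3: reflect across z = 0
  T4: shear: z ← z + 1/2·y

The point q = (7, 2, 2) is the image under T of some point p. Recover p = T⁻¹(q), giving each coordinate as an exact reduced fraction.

p = (4, -2, 0)

T1 = [1 0 0 0; 0 1 0 0; 0 0 -1 0; 0 0 0 1]
T2·T1 = [1 0 0 3; 0 1 0 4; 0 0 -1 -1; 0 0 0 1]
T3·…·T1 = [1 0 0 3; 0 1 0 4; 0 0 1 1; 0 0 0 1]
T4·…·T1 = [1 0 0 3; 0 1 0 4; 0 1/2 1 3; 0 0 0 1]
det M = 1; M⁻¹ = [1 0 0 -3; 0 1 0 -4; 0 -1/2 1 -1; 0 0 0 1]
M⁻¹ · (7, 2, 2)ᵀ = (4, -2, 0)ᵀ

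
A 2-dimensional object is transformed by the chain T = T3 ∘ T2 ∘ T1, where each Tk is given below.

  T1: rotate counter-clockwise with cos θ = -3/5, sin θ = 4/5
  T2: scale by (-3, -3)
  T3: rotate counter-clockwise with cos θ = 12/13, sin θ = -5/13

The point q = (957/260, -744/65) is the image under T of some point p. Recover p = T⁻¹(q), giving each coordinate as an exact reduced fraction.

T1 = [-3/5 -4/5 0; 4/5 -3/5 0; 0 0 1]
T2·T1 = [9/5 12/5 0; -12/5 9/5 0; 0 0 1]
T3·…·T1 = [48/65 189/65 0; -189/65 48/65 0; 0 0 1]
det M = 9; M⁻¹ = [16/195 -21/65 0; 21/65 16/195 0; 0 0 1]
M⁻¹ · (957/260, -744/65)ᵀ = (4, 1/4)ᵀ

p = (4, 1/4)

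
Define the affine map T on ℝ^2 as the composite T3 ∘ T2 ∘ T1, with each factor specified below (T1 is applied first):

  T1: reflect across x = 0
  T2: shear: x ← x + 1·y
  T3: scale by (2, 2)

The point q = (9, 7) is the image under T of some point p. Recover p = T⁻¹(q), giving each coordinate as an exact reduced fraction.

p = (-1, 7/2)

T1 = [-1 0 0; 0 1 0; 0 0 1]
T2·T1 = [-1 1 0; 0 1 0; 0 0 1]
T3·…·T1 = [-2 2 0; 0 2 0; 0 0 1]
det M = -4; M⁻¹ = [-1/2 1/2 0; 0 1/2 0; 0 0 1]
M⁻¹ · (9, 7)ᵀ = (-1, 7/2)ᵀ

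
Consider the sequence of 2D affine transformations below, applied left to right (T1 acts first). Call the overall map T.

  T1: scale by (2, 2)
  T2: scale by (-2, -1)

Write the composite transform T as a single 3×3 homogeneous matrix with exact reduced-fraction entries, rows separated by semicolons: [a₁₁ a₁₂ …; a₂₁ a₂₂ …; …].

T = [-4 0 0; 0 -2 0; 0 0 1]

T1 = [2 0 0; 0 2 0; 0 0 1]
T2·T1 = [-4 0 0; 0 -2 0; 0 0 1]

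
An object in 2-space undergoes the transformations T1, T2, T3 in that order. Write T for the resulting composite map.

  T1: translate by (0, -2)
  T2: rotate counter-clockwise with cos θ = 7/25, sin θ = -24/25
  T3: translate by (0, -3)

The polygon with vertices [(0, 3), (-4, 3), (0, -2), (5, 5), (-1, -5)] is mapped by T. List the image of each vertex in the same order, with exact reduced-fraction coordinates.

T1 translate by (0, -2): (0, 3) → (0, 1); (-4, 3) → (-4, 1); (0, -2) → (0, -4); (5, 5) → (5, 3); (-1, -5) → (-1, -7)
T2 rotate counter-clockwise with cos θ = 7/25, sin θ = -24/25: (0, 1) → (24/25, 7/25); (-4, 1) → (-4/25, 103/25); (0, -4) → (-96/25, -28/25); (5, 3) → (107/25, -99/25); (-1, -7) → (-7, -1)
T3 translate by (0, -3): (24/25, 7/25) → (24/25, -68/25); (-4/25, 103/25) → (-4/25, 28/25); (-96/25, -28/25) → (-96/25, -103/25); (107/25, -99/25) → (107/25, -174/25); (-7, -1) → (-7, -4)

image vertices: (24/25, -68/25), (-4/25, 28/25), (-96/25, -103/25), (107/25, -174/25), (-7, -4)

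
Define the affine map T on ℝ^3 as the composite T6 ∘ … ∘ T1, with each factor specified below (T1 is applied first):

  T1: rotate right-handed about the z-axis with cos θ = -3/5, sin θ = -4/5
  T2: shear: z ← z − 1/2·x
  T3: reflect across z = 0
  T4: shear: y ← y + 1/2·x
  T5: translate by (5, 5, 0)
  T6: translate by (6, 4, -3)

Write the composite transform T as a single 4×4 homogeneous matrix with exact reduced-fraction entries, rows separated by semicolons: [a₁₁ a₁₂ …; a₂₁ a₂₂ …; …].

T = [-3/5 4/5 0 11; -11/10 -1/5 0 9; -3/10 2/5 -1 -3; 0 0 0 1]

T1 = [-3/5 4/5 0 0; -4/5 -3/5 0 0; 0 0 1 0; 0 0 0 1]
T2·T1 = [-3/5 4/5 0 0; -4/5 -3/5 0 0; 3/10 -2/5 1 0; 0 0 0 1]
T3·…·T1 = [-3/5 4/5 0 0; -4/5 -3/5 0 0; -3/10 2/5 -1 0; 0 0 0 1]
T4·…·T1 = [-3/5 4/5 0 0; -11/10 -1/5 0 0; -3/10 2/5 -1 0; 0 0 0 1]
T5·…·T1 = [-3/5 4/5 0 5; -11/10 -1/5 0 5; -3/10 2/5 -1 0; 0 0 0 1]
T6·…·T1 = [-3/5 4/5 0 11; -11/10 -1/5 0 9; -3/10 2/5 -1 -3; 0 0 0 1]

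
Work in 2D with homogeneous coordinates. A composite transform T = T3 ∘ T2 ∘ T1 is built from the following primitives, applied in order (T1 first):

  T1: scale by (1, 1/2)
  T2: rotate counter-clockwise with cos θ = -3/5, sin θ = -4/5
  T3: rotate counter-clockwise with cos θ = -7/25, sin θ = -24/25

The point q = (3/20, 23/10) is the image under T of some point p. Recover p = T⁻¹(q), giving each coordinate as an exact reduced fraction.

p = (7/4, -3)

T1 = [1 0 0; 0 1/2 0; 0 0 1]
T2·T1 = [-3/5 2/5 0; -4/5 -3/10 0; 0 0 1]
T3·…·T1 = [-3/5 -2/5 0; 4/5 -3/10 0; 0 0 1]
det M = 1/2; M⁻¹ = [-3/5 4/5 0; -8/5 -6/5 0; 0 0 1]
M⁻¹ · (3/20, 23/10)ᵀ = (7/4, -3)ᵀ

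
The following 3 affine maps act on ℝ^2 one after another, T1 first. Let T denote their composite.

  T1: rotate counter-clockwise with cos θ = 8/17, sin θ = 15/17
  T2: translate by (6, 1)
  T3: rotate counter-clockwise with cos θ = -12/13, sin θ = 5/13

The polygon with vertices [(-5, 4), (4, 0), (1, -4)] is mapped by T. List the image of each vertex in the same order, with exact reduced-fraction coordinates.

image vertices: (106/221, 322/221), (-1993/221, -254/221), (-120/13, 50/13)

T1 rotate counter-clockwise with cos θ = 8/17, sin θ = 15/17: (-5, 4) → (-100/17, -43/17); (4, 0) → (32/17, 60/17); (1, -4) → (4, -1)
T2 translate by (6, 1): (-100/17, -43/17) → (2/17, -26/17); (32/17, 60/17) → (134/17, 77/17); (4, -1) → (10, 0)
T3 rotate counter-clockwise with cos θ = -12/13, sin θ = 5/13: (2/17, -26/17) → (106/221, 322/221); (134/17, 77/17) → (-1993/221, -254/221); (10, 0) → (-120/13, 50/13)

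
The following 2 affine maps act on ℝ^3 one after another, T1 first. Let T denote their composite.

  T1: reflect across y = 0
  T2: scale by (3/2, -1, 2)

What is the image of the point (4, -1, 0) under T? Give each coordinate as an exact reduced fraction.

T1 reflect across y = 0: (4, -1, 0) → (4, 1, 0)
T2 scale by (3/2, -1, 2): (4, 1, 0) → (6, -1, 0)

T(p) = (6, -1, 0)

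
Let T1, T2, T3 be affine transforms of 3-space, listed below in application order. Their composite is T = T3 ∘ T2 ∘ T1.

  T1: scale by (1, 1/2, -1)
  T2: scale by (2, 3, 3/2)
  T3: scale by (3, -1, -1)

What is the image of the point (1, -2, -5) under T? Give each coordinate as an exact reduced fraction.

T(p) = (6, 3, -15/2)

T1 scale by (1, 1/2, -1): (1, -2, -5) → (1, -1, 5)
T2 scale by (2, 3, 3/2): (1, -1, 5) → (2, -3, 15/2)
T3 scale by (3, -1, -1): (2, -3, 15/2) → (6, 3, -15/2)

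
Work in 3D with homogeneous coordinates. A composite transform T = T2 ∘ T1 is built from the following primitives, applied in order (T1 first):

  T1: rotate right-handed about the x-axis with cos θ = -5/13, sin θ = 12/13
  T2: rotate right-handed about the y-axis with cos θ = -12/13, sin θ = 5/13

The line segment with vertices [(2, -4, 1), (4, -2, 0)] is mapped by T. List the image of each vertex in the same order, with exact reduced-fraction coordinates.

image vertices: (-577/169, 8/13, 506/169), (-744/169, 10/13, 28/169)

T1 rotate right-handed about the x-axis with cos θ = -5/13, sin θ = 12/13: (2, -4, 1) → (2, 8/13, -53/13); (4, -2, 0) → (4, 10/13, -24/13)
T2 rotate right-handed about the y-axis with cos θ = -12/13, sin θ = 5/13: (2, 8/13, -53/13) → (-577/169, 8/13, 506/169); (4, 10/13, -24/13) → (-744/169, 10/13, 28/169)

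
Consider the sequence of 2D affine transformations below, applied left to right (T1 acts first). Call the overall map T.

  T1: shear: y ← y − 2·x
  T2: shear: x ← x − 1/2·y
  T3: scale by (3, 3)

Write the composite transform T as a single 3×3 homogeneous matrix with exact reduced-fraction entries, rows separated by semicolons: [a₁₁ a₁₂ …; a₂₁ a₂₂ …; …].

T1 = [1 0 0; -2 1 0; 0 0 1]
T2·T1 = [2 -1/2 0; -2 1 0; 0 0 1]
T3·…·T1 = [6 -3/2 0; -6 3 0; 0 0 1]

T = [6 -3/2 0; -6 3 0; 0 0 1]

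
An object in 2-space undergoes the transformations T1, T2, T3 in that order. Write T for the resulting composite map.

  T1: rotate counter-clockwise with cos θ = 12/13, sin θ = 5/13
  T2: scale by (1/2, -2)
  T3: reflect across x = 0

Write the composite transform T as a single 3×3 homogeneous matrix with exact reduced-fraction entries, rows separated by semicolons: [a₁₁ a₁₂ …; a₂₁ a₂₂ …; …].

T = [-6/13 5/26 0; -10/13 -24/13 0; 0 0 1]

T1 = [12/13 -5/13 0; 5/13 12/13 0; 0 0 1]
T2·T1 = [6/13 -5/26 0; -10/13 -24/13 0; 0 0 1]
T3·…·T1 = [-6/13 5/26 0; -10/13 -24/13 0; 0 0 1]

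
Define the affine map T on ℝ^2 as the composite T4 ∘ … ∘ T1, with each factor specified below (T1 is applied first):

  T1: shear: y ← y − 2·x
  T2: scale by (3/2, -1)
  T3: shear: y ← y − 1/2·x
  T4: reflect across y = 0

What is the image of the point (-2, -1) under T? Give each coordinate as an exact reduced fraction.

T1 shear: y ← y − 2·x: (-2, -1) → (-2, 3)
T2 scale by (3/2, -1): (-2, 3) → (-3, -3)
T3 shear: y ← y − 1/2·x: (-3, -3) → (-3, -3/2)
T4 reflect across y = 0: (-3, -3/2) → (-3, 3/2)

T(p) = (-3, 3/2)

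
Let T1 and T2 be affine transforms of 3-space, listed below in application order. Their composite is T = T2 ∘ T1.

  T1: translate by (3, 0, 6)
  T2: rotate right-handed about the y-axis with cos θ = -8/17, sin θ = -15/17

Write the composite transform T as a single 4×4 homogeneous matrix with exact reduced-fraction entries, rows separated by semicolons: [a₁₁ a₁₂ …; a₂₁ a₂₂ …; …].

T = [-8/17 0 -15/17 -114/17; 0 1 0 0; 15/17 0 -8/17 -3/17; 0 0 0 1]

T1 = [1 0 0 3; 0 1 0 0; 0 0 1 6; 0 0 0 1]
T2·T1 = [-8/17 0 -15/17 -114/17; 0 1 0 0; 15/17 0 -8/17 -3/17; 0 0 0 1]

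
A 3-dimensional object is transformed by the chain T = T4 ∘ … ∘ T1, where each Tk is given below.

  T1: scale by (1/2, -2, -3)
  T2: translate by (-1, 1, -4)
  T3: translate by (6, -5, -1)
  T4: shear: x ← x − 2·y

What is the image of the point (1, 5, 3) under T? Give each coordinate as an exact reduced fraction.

T(p) = (67/2, -14, -14)

T1 scale by (1/2, -2, -3): (1, 5, 3) → (1/2, -10, -9)
T2 translate by (-1, 1, -4): (1/2, -10, -9) → (-1/2, -9, -13)
T3 translate by (6, -5, -1): (-1/2, -9, -13) → (11/2, -14, -14)
T4 shear: x ← x − 2·y: (11/2, -14, -14) → (67/2, -14, -14)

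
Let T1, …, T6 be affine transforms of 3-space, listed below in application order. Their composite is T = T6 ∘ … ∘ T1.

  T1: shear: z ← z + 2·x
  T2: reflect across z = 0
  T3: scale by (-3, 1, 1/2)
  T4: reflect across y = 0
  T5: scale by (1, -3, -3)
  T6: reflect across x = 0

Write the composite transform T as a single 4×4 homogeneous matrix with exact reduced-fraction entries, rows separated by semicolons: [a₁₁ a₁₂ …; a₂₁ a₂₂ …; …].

T1 = [1 0 0 0; 0 1 0 0; 2 0 1 0; 0 0 0 1]
T2·T1 = [1 0 0 0; 0 1 0 0; -2 0 -1 0; 0 0 0 1]
T3·…·T1 = [-3 0 0 0; 0 1 0 0; -1 0 -1/2 0; 0 0 0 1]
T4·…·T1 = [-3 0 0 0; 0 -1 0 0; -1 0 -1/2 0; 0 0 0 1]
T5·…·T1 = [-3 0 0 0; 0 3 0 0; 3 0 3/2 0; 0 0 0 1]
T6·…·T1 = [3 0 0 0; 0 3 0 0; 3 0 3/2 0; 0 0 0 1]

T = [3 0 0 0; 0 3 0 0; 3 0 3/2 0; 0 0 0 1]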